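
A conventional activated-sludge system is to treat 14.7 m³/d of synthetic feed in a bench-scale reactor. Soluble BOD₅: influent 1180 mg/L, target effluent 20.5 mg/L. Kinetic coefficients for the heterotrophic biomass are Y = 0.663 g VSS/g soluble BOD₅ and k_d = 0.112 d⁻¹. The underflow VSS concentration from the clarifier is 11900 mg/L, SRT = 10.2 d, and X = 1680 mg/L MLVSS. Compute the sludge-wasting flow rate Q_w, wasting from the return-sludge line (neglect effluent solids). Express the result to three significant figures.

Steady-state biomass mass balance: V·X·(1 + k_d·θ_c) = Y·Q·(S₀ − S)·θ_c, so V = 0.663 × 14.7 × (1180 − 20.5) × 10.2 / [1680 × (1 + 0.112 × 10.2)] = 1.15×10^5 / 3599 = 32.03 m³.
θ_c = V·X/(Q_w·X_r) when wasting from the recycle, so Q_w = V·X/(θ_c·X_r) = 32.03 × 1680 / (10.2 × 11900) = 0.4433 m³/d.

Q_w ≈ 0.443 m³/d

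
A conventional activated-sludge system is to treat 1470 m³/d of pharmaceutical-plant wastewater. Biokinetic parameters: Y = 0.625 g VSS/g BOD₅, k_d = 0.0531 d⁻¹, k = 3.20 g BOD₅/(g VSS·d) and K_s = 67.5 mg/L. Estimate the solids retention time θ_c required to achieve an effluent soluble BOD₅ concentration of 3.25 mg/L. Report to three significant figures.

Specific growth rate at S = 3.25 mg/L: μ = YkS/(K_s+S) = 0.625·3.20·3.25/(67.5+3.25) = 0.09187 d⁻¹.
Then 1/θ_c = μ − k_d = 0.09187 − 0.0531 = 0.03877 d⁻¹, giving θ_c = 25.79 d.

θ_c ≈ 25.8 d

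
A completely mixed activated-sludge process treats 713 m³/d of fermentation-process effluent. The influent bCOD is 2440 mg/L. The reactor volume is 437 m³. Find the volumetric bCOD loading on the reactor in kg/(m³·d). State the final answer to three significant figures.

L_v ≈ 3.98 kg bCOD/(m³·d)

L_v = Q S₀ / V = 713 × 2440 × 10⁻³ / 437.0 = 3.981 kg/(m³·d).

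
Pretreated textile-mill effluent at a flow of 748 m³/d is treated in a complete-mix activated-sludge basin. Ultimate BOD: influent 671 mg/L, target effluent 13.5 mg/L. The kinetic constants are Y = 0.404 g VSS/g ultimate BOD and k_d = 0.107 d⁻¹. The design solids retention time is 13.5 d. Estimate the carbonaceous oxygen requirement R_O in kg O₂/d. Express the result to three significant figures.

Observed yield with endogenous decay: Y_obs = Y / (1 + k_d·θ_c) = 0.404 / (1 + 0.107 × 13.5) = 0.404 / 2.444 = 0.1653 g VSS/g ultimate BOD.
Mass of ultimate BOD removed per day: Q(S₀ − S) = 748 × 657.5 g/m³ = 491.8 kg/d.
Biomass synthesised: P_X = Y_obs × 491.8 = 81.28 kg VSS/d.
R_O = Q·(S₀ − S) − 1.42·P_X = 491.8 − 1.42 × 81.28 = 376.4 kg O₂/d.

R_O ≈ 376 kg O₂/d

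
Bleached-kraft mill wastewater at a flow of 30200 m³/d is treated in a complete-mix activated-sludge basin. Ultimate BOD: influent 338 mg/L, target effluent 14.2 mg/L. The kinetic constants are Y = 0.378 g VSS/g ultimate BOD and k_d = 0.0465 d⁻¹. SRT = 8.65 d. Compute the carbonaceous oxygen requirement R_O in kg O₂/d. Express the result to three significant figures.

R_O ≈ 6040 kg O₂/d

Correct the yield for decay: Y_obs = Y/(1 + k_d θ_c) = 0.378 / (1 + 0.0465 × 8.65) = 0.378 / 1.402 = 0.2696.
Q·(S₀ − S) = 30200 × (338 − 14.2) × 10⁻³ = 9779 kg/d removed.
Biomass synthesised: P_X = Y_obs × 9779 = 2636 kg VSS/d.
R_O = Q·ΔS − 1.42 P_X = 9779 − 3743 = 6036 kg O₂/d.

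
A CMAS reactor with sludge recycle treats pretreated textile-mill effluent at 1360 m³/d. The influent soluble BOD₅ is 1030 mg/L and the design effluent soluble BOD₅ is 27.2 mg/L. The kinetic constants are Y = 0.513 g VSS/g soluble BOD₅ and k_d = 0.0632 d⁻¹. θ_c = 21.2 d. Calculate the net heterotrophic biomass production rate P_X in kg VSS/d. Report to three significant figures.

Observed yield with endogenous decay: Y_obs = Y / (1 + k_d·θ_c) = 0.513 / (1 + 0.0632 × 21.2) = 0.513 / 2.340 = 0.2192 g VSS/g soluble BOD₅.
Mass of soluble BOD₅ removed per day: Q(S₀ − S) = 1360 × 1003 g/m³ = 1364 kg/d.
P_X = Y_obs · Q(S₀ − S) = 0.2192 × 1364 = 299.0 kg VSS/d.

P_X ≈ 299 kg VSS/d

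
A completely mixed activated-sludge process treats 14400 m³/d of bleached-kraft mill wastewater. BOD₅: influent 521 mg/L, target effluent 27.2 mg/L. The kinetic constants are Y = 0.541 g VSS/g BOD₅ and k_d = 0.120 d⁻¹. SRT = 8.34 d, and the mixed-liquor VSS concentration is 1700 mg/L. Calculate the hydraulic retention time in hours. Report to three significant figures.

τ ≈ 15.7 h

Steady-state biomass mass balance: V·X·(1 + k_d·θ_c) = Y·Q·(S₀ − S)·θ_c, so V = 0.541 × 14400 × (521 − 27.2) × 8.34 / [1700 × (1 + 0.120 × 8.34)] = 3.21×10^7 / 3401 = 9432 m³.
Hydraulic retention time τ = V/Q = 9432 / 14400 = 0.6550 d = 15.72 h.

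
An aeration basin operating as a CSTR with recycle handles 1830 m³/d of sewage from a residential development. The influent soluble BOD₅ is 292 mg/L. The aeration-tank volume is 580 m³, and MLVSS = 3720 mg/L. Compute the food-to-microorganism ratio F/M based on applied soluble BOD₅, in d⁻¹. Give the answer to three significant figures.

F/M ≈ 0.248 d⁻¹

F/M = applied load / biomass = Q·S₀/(V·X) = 1830 × 292 / (580.0 × 3720) = 0.2477 d⁻¹.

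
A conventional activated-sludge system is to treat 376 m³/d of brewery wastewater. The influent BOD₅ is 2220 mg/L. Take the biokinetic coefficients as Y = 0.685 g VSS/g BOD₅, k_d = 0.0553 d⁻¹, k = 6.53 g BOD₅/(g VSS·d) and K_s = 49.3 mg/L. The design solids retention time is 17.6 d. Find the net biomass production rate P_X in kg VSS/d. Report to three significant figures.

P_X ≈ 290 kg VSS/d

From the Monod/SRT balance for a CMAS, S = K_s·(1+k_d θ_c)/[θ_c·(Y k − k_d) − 1] = 49.3 × (1 + 0.0553 × 17.6) / [17.6 × (0.685 × 6.53 − 0.0553) − 1] = 97.28 / 76.75 = 1.267 mg/L.
Correct the yield for decay: Y_obs = Y/(1 + k_d θ_c) = 0.685 / (1 + 0.0553 × 17.6) = 0.685 / 1.973 = 0.3471.
Q·(S₀ − S) = 376 × (2220 − 1.27) × 10⁻³ = 834.2 kg/d removed.
So the net sludge growth is P_X = 0.3471 × 834.2 = 289.6 kg VSS/d.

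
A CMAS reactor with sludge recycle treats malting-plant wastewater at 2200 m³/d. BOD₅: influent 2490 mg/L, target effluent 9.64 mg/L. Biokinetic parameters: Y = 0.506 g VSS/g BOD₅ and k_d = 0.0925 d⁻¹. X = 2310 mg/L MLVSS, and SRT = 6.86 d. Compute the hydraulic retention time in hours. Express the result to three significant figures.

τ ≈ 54.7 h

Rearranging the biomass balance for a CMAS with decay, V = Y·Q·ΔS·θ_c / [X·(1+k_d θ_c)] = 0.506 × 2200 × (2490 − 9.64) × 6.86 / [2310 × (1 + 0.0925 × 6.86)] = 1.89×10^7 / 3776 = 5017 m³.
HRT = V/Q = 5017 m³ / 2200 m³·d⁻¹ = 2.280 d × 24 = 54.73 h.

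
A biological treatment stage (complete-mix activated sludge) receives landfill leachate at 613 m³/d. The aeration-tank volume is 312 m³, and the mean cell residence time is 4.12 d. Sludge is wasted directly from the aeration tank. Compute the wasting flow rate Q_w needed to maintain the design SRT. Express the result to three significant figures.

With mixed-liquor wasting, θ_c = V/Q_w, so Q_w = V/θ_c = 312.0/4.12 = 75.73 m³/d.

Q_w ≈ 75.7 m³/d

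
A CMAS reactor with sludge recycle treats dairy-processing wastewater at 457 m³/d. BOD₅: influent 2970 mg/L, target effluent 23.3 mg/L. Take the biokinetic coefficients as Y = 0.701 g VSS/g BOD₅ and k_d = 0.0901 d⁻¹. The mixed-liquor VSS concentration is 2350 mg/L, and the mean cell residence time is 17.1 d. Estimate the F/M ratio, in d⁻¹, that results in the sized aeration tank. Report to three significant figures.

Rearranging the biomass balance for a CMAS with decay, V = Y·Q·ΔS·θ_c / [X·(1+k_d θ_c)] = 0.701 × 457 × (2970 − 23.3) × 17.1 / [2350 × (1 + 0.0901 × 17.1)] = 1.61×10^7 / 5971 = 2704 m³.
F/M = applied load / biomass = Q·S₀/(V·X) = 457 × 2970 / (2704 × 2350) = 0.2136 d⁻¹.

F/M ≈ 0.214 d⁻¹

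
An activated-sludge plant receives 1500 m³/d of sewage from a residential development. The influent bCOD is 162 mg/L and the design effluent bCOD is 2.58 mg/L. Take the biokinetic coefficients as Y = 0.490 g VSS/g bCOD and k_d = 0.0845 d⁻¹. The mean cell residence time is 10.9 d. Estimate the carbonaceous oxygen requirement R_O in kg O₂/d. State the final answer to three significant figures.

R_O ≈ 153 kg O₂/d

Observed yield with endogenous decay: Y_obs = Y / (1 + k_d·θ_c) = 0.490 / (1 + 0.0845 × 10.9) = 0.490 / 1.921 = 0.2551 g VSS/g bCOD.
Substrate removed = Q·(S₀ − S) = 1500 m³/d × (162 − 2.58) g/m³ = 2.39×10^5 g/d = 239.1 kg/d.
Net sludge production P_X = 0.2551 × 239.1 = 60.99 kg VSS/d.
Carbonaceous O₂ demand = substrate oxidised − cell-mass equivalent = 239.1 − 1.42 × 60.99 = 152.5 kg O₂/d.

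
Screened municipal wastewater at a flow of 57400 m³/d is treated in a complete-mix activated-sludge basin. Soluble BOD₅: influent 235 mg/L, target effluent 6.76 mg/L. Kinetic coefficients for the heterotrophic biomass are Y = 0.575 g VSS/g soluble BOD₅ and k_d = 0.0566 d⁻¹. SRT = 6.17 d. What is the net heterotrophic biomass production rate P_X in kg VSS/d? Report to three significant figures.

P_X ≈ 5580 kg VSS/d

Observed yield with endogenous decay: Y_obs = Y / (1 + k_d·θ_c) = 0.575 / (1 + 0.0566 × 6.17) = 0.575 / 1.349 = 0.4262 g VSS/g soluble BOD₅.
Q·(S₀ − S) = 57400 × (235 − 6.76) × 10⁻³ = 13101 kg/d removed.
Net biomass production P_X = Y_obs × Q·(S₀ − S) = 0.4262 × 13101 = 5583 kg VSS/d.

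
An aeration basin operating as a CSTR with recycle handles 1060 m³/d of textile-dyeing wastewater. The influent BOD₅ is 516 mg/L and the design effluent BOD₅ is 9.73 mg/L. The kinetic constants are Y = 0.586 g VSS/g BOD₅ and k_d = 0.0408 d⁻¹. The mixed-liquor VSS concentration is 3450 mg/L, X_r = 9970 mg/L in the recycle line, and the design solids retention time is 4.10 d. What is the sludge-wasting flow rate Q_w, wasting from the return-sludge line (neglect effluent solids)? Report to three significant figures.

Rearranging the biomass balance for a CMAS with decay, V = Y·Q·ΔS·θ_c / [X·(1+k_d θ_c)] = 0.586 × 1060 × (516 − 9.73) × 4.10 / [3450 × (1 + 0.0408 × 4.10)] = 1.29×10^6 / 4027 = 320.2 m³.
θ_c = V·X/(Q_w·X_r) when wasting from the recycle, so Q_w = V·X/(θ_c·X_r) = 320.2 × 3450 / (4.10 × 9970) = 27.02 m³/d.

Q_w ≈ 27.0 m³/d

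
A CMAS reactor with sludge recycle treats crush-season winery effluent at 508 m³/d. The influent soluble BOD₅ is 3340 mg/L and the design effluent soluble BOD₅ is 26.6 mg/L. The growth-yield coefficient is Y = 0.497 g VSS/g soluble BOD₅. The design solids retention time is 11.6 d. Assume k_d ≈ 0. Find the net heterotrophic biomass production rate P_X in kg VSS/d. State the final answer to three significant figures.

No decay correction is needed, so Y_obs = Y = 0.497.
Q·(S₀ − S) = 508 × (3340 − 26.6) × 10⁻³ = 1683 kg/d removed.
P_X = Y_obs · Q(S₀ − S) = 0.4970 × 1683 = 836.6 kg VSS/d.

P_X ≈ 837 kg VSS/d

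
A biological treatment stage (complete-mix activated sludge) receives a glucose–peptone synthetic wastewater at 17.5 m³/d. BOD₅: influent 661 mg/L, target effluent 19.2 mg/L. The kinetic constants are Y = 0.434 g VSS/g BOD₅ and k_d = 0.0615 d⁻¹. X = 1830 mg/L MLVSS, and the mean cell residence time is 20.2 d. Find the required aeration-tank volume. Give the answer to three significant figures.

V ≈ 24.0 m³

Rearranging the biomass balance for a CMAS with decay, V = Y·Q·ΔS·θ_c / [X·(1+k_d θ_c)] = 0.434 × 17.5 × (661 − 19.2) × 20.2 / [1830 × (1 + 0.0615 × 20.2)] = 9.85×10^4 / 4103 = 24.00 m³.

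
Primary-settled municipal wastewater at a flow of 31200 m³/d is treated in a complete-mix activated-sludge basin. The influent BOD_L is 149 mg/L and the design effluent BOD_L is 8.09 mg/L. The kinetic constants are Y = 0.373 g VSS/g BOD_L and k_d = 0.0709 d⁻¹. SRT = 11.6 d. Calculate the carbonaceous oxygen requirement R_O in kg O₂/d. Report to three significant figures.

R_O ≈ 3120 kg O₂/d

Y_obs = Y / (1 + k_d θ_c) = 0.373 / (1 + 0.0709 × 11.6) = 0.373 / 1.822 = 0.2047.
ΔS = 149 − 8.09 = 140.9 mg/L, so the substrate removal rate is 31200 × 140.9/1000 = 4396 kg BOD_L/d.
P_X = Y_obs·Q·(S₀ − S) = 0.2047 × 4396 = 899.8 kg VSS/d.
R_O = Q·ΔS − 1.42 P_X = 4396 − 1278 = 3119 kg O₂/d.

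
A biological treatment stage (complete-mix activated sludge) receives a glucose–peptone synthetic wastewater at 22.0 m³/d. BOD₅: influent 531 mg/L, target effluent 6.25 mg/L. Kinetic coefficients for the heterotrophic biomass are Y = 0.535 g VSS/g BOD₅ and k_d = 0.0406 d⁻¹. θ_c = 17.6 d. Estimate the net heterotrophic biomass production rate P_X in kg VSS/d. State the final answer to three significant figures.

The observed yield is Y_obs = Y/(1 + k_d·θ_c) = 0.535 / (1 + 0.0406 × 17.6) = 0.535 / 1.715 = 0.3120 g VSS per g BOD₅ removed.
Mass of BOD₅ removed per day: Q(S₀ − S) = 22.0 × 524.8 g/m³ = 11.54 kg/d.
So the net sludge growth is P_X = 0.3120 × 11.54 = 3.602 kg VSS/d.

P_X ≈ 3.60 kg VSS/d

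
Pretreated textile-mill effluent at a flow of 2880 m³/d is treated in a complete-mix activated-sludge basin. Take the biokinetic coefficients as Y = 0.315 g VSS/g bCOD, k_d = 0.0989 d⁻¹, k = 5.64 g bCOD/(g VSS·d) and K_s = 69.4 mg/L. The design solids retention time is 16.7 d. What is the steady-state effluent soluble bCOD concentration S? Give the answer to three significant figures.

S ≈ 6.81 mg/L

For a completely mixed reactor with recycle the Lawrence–McCarty relation gives S = K_s·(1 + k_d·θ_c) / [θ_c·(Y·k − k_d) − 1] = 69.4 × (1 + 0.0989 × 16.7) / [16.7 × (0.315 × 5.64 − 0.0989) − 1] = 184.0 / 27.02 = 6.811 mg/L.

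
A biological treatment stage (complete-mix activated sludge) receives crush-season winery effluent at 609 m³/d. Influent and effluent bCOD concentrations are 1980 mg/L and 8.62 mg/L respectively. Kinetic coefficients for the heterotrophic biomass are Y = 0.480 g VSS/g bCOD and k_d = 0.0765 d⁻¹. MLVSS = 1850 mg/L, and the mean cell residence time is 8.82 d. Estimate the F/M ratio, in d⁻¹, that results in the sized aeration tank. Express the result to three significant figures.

Steady-state biomass mass balance: V·X·(1 + k_d·θ_c) = Y·Q·(S₀ − S)·θ_c, so V = 0.480 × 609 × (1980 − 8.62) × 8.82 / [1850 × (1 + 0.0765 × 8.82)] = 5.08×10^6 / 3098 = 1641 m³.
F/M = applied load / biomass = Q·S₀/(V·X) = 609 × 1980 / (1641 × 1850) = 0.3973 d⁻¹.

F/M ≈ 0.397 d⁻¹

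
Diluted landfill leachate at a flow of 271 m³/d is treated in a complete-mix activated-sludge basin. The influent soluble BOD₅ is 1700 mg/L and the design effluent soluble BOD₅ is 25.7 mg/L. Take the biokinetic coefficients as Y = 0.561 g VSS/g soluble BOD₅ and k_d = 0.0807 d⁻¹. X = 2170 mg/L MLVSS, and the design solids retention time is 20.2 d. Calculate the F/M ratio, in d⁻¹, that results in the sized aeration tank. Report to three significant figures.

Rearranging the biomass balance for a CMAS with decay, V = Y·Q·ΔS·θ_c / [X·(1+k_d θ_c)] = 0.561 × 271 × (1700 − 25.7) × 20.2 / [2170 × (1 + 0.0807 × 20.2)] = 5.14×10^6 / 5707 = 900.9 m³.
F/M = applied load / biomass = Q·S₀/(V·X) = 271 × 1700 / (900.9 × 2170) = 0.2357 d⁻¹.

F/M ≈ 0.236 d⁻¹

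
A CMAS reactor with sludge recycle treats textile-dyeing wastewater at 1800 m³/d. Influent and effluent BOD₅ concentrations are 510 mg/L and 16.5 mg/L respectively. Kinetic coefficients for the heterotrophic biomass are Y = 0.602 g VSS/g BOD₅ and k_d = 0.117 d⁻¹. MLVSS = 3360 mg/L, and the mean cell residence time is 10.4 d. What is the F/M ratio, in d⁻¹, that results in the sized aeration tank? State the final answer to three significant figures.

Rearranging the biomass balance for a CMAS with decay, V = Y·Q·ΔS·θ_c / [X·(1+k_d θ_c)] = 0.602 × 1800 × (510 − 16.5) × 10.4 / [3360 × (1 + 0.117 × 10.4)] = 5.56×10^6 / 7448 = 746.7 m³.
Food-to-microorganism ratio F/M = Q S₀ / (V X) = 1800 × 510 / (746.7 × 3360) = 0.3659 d⁻¹.

F/M ≈ 0.366 d⁻¹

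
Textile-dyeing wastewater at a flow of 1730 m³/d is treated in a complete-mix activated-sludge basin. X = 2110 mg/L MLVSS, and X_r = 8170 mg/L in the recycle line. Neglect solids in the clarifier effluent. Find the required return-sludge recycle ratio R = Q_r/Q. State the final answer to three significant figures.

Mass balance around the secondary clarifier (neglecting effluent solids): R = X / (X_r − X) = 2110 / (8170 − 2110) = 0.3482.

R ≈ 0.348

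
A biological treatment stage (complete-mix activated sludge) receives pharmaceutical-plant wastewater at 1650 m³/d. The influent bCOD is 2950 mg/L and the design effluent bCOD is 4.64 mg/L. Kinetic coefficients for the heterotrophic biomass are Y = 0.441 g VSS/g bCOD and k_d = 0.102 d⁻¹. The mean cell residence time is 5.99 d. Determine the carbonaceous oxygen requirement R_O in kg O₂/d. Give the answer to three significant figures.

R_O ≈ 2970 kg O₂/d

Observed yield with endogenous decay: Y_obs = Y / (1 + k_d·θ_c) = 0.441 / (1 + 0.102 × 5.99) = 0.441 / 1.611 = 0.2737 g VSS/g bCOD.
Substrate removed = Q·(S₀ − S) = 1650 m³/d × (2950 − 4.64) g/m³ = 4.86×10^6 g/d = 4860 kg/d.
Net sludge production P_X = 0.2737 × 4860 = 1330 kg VSS/d.
R_O = Q·ΔS − 1.42 P_X = 4860 − 1889 = 2971 kg O₂/d.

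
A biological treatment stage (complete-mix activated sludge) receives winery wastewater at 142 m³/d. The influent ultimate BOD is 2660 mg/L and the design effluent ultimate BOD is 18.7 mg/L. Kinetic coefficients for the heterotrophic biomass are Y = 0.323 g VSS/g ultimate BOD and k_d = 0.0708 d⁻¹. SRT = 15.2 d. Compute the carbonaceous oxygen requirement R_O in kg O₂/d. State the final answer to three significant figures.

R_O ≈ 292 kg O₂/d

Correct the yield for decay: Y_obs = Y/(1 + k_d θ_c) = 0.323 / (1 + 0.0708 × 15.2) = 0.323 / 2.076 = 0.1556.
Q·(S₀ − S) = 142 × (2660 − 18.7) × 10⁻³ = 375.1 kg/d removed.
Net sludge production P_X = 0.1556 × 375.1 = 58.35 kg VSS/d.
R_O = Q·ΔS − 1.42 P_X = 375.1 − 82.86 = 292.2 kg O₂/d.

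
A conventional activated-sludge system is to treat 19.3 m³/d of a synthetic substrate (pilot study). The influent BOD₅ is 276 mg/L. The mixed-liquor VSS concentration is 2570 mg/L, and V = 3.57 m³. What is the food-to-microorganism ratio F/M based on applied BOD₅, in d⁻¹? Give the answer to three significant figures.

F/M ≈ 0.581 d⁻¹

F/M = Q·S₀ / (V·X) = 19.3 × 276 / (3.570 × 2570) = 0.5806 g BOD₅·(g VSS·d)⁻¹.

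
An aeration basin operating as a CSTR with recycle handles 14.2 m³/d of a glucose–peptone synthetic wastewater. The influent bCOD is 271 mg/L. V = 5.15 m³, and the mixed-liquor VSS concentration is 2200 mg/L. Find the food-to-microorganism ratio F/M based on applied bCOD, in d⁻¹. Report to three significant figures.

F/M = applied load / biomass = Q·S₀/(V·X) = 14.2 × 271 / (5.150 × 2200) = 0.3396 d⁻¹.

F/M ≈ 0.340 d⁻¹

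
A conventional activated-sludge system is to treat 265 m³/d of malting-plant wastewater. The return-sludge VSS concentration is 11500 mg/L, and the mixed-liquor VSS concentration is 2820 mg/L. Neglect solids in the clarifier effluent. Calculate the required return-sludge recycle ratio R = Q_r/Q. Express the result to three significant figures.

Solids balance on the clarifier gives (1+R)X = R·X_r, so R = X/(X_r − X) = 2820 / (11500 − 2820) = 0.3249.

R ≈ 0.325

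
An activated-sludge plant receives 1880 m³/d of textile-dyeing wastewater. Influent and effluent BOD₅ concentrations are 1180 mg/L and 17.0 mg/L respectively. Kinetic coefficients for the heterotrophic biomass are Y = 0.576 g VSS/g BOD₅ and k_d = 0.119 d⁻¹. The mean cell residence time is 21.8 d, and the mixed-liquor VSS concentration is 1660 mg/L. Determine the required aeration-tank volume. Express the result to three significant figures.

Rearranging the biomass balance for a CMAS with decay, V = Y·Q·ΔS·θ_c / [X·(1+k_d θ_c)] = 0.576 × 1880 × (1180 − 17.0) × 21.8 / [1660 × (1 + 0.119 × 21.8)] = 2.75×10^7 / 5966 = 4602 m³.

V ≈ 4600 m³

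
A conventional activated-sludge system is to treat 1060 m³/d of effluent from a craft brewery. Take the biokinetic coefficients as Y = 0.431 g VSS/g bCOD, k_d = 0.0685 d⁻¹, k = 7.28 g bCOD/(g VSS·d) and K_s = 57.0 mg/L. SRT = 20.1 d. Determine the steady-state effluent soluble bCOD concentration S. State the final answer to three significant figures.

S ≈ 2.23 mg/L

For a completely mixed reactor with recycle the Lawrence–McCarty relation gives S = K_s·(1 + k_d·θ_c) / [θ_c·(Y·k − k_d) − 1] = 57.0 × (1 + 0.0685 × 20.1) / [20.1 × (0.431 × 7.28 − 0.0685) − 1] = 135.5 / 60.69 = 2.232 mg/L.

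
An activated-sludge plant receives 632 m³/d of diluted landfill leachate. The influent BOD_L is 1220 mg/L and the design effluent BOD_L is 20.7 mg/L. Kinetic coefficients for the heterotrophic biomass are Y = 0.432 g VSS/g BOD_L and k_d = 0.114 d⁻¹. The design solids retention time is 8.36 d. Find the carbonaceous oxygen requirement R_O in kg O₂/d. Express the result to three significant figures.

The observed yield is Y_obs = Y/(1 + k_d·θ_c) = 0.432 / (1 + 0.114 × 8.36) = 0.432 / 1.953 = 0.2212 g VSS per g BOD_L removed.
ΔS = 1220 − 20.7 = 1199 mg/L, so the substrate removal rate is 632 × 1199/1000 = 758.0 kg BOD_L/d.
Net sludge production P_X = 0.2212 × 758.0 = 167.7 kg VSS/d.
R_O = Q·(S₀ − S) − 1.42·P_X = 758.0 − 1.42 × 167.7 = 519.9 kg O₂/d.

R_O ≈ 520 kg O₂/d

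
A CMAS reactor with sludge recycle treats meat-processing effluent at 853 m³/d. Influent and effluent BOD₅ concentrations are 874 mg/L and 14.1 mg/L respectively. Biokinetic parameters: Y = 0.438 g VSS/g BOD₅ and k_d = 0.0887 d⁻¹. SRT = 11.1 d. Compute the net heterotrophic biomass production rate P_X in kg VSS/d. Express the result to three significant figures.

The observed yield is Y_obs = Y/(1 + k_d·θ_c) = 0.438 / (1 + 0.0887 × 11.1) = 0.438 / 1.985 = 0.2207 g VSS per g BOD₅ removed.
Mass of BOD₅ removed per day: Q(S₀ − S) = 853 × 859.9 g/m³ = 733.5 kg/d.
Net biomass production P_X = Y_obs × Q·(S₀ − S) = 0.2207 × 733.5 = 161.9 kg VSS/d.

P_X ≈ 162 kg VSS/d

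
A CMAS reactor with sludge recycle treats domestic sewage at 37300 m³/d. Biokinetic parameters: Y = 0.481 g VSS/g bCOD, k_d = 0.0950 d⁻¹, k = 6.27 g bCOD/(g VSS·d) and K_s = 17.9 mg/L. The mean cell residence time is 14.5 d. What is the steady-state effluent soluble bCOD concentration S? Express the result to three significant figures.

S ≈ 1.03 mg/L

Effluent substrate depends only on kinetics and SRT: S = K_s(1 + k_d θ_c) / [θ_c(Yk − k_d) − 1] = 17.9 × (1 + 0.0950 × 14.5) / [14.5 × (0.481 × 6.27 − 0.0950) − 1] = 42.56 / 41.35 = 1.029 mg/L.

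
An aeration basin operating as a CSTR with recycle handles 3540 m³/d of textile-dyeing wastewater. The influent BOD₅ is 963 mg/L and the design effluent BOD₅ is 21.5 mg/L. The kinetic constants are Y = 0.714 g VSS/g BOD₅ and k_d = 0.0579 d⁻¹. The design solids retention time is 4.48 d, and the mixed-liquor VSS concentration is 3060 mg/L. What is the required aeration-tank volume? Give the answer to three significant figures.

V ≈ 2770 m³

Steady-state biomass mass balance: V·X·(1 + k_d·θ_c) = Y·Q·(S₀ − S)·θ_c, so V = 0.714 × 3540 × (963 − 21.5) × 4.48 / [3060 × (1 + 0.0579 × 4.48)] = 1.07×10^7 / 3854 = 2766 m³.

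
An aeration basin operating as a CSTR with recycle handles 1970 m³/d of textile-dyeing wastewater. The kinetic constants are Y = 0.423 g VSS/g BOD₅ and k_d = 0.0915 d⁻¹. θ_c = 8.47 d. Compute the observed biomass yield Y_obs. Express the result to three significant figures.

The observed yield is Y_obs = Y/(1 + k_d·θ_c) = 0.423 / (1 + 0.0915 × 8.47) = 0.423 / 1.775 = 0.2383 g VSS per g BOD₅ removed.

Y_obs ≈ 0.238 g VSS/g BOD₅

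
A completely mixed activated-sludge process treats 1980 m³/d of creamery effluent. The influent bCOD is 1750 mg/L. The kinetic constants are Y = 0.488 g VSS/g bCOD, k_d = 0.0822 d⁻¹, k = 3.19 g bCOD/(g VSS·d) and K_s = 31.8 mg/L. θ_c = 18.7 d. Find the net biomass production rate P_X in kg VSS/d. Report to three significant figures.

For a completely mixed reactor with recycle the Lawrence–McCarty relation gives S = K_s·(1 + k_d·θ_c) / [θ_c·(Y·k − k_d) − 1] = 31.8 × (1 + 0.0822 × 18.7) / [18.7 × (0.488 × 3.19 − 0.0822) − 1] = 80.68 / 26.57 = 3.036 mg/L.
Y_obs = Y / (1 + k_d θ_c) = 0.488 / (1 + 0.0822 × 18.7) = 0.488 / 2.537 = 0.1923.
Substrate removed = Q·(S₀ − S) = 1980 m³/d × (1750 − 3.04) g/m³ = 3.46×10^6 g/d = 3459 kg/d.
So the net sludge growth is P_X = 0.1923 × 3459 = 665.3 kg VSS/d.

P_X ≈ 665 kg VSS/d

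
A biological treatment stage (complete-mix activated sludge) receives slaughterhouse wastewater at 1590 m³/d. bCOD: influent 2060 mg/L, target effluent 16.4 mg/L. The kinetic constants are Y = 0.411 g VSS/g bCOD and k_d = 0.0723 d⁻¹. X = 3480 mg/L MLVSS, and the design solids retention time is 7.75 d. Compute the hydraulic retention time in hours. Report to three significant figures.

τ ≈ 28.8 h

Rearranging the biomass balance for a CMAS with decay, V = Y·Q·ΔS·θ_c / [X·(1+k_d θ_c)] = 0.411 × 1590 × (2060 − 16.4) × 7.75 / [3480 × (1 + 0.0723 × 7.75)] = 1.03×10^7 / 5430 = 1906 m³.
HRT = V/Q = 1906 m³ / 1590 m³·d⁻¹ = 1.199 d × 24 = 28.77 h.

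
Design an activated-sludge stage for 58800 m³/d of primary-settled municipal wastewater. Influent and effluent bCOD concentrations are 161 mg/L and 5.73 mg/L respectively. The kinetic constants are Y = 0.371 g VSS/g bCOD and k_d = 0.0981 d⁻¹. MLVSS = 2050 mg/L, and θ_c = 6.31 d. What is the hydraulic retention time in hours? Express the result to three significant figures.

τ ≈ 2.63 h

Steady-state biomass mass balance: V·X·(1 + k_d·θ_c) = Y·Q·(S₀ − S)·θ_c, so V = 0.371 × 58800 × (161 − 5.73) × 6.31 / [2050 × (1 + 0.0981 × 6.31)] = 2.14×10^7 / 3319 = 6440 m³.
Hydraulic retention time τ = V/Q = 6440 / 58800 = 0.1095 d = 2.628 h.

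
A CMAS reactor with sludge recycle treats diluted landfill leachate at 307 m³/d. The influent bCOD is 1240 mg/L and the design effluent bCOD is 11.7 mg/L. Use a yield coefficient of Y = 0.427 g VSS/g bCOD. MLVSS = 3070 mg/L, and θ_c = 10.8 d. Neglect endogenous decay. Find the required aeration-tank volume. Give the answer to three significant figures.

V ≈ 566 m³

Biomass mass balance (decay neglected): V·X = Y·Q·(S₀ − S)·θ_c, so V = 0.427 × 307 × (1240 − 11.7) × 10.8 / 3070 = 566.4 m³.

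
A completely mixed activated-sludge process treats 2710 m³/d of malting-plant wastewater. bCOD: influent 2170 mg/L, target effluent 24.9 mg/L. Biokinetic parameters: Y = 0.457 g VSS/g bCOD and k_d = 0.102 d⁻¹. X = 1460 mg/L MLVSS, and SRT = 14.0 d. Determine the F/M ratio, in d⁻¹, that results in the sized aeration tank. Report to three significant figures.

Steady-state biomass mass balance: V·X·(1 + k_d·θ_c) = Y·Q·(S₀ − S)·θ_c, so V = 0.457 × 2710 × (2170 − 24.9) × 14.0 / [1460 × (1 + 0.102 × 14.0)] = 3.72×10^7 / 3545 = 10492 m³.
F/M = Q·S₀ / (V·X) = 2710 × 2170 / (10492 × 1460) = 0.3839 g bCOD·(g VSS·d)⁻¹.

F/M ≈ 0.384 d⁻¹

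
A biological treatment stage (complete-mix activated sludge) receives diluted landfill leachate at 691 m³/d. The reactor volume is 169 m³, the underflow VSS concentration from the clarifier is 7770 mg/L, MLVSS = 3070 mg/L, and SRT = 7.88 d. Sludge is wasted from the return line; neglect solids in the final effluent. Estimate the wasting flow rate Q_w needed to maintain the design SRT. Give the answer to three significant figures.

θ_c = V·X/(Q_w·X_r) when wasting from the recycle, so Q_w = V·X/(θ_c·X_r) = 169.0 × 3070 / (7.88 × 7770) = 8.474 m³/d.

Q_w ≈ 8.47 m³/d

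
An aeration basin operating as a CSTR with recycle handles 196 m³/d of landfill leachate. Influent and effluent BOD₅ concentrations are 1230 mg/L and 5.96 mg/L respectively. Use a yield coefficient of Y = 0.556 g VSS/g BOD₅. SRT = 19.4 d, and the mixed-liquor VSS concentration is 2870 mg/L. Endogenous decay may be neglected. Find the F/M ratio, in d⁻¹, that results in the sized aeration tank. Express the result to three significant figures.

With k_d = 0 the design equation reduces to V = Y Q (S₀−S) θ_c / X = 0.556 × 196 × (1230 − 5.96) × 19.4 / 2870 = 901.7 m³.
F/M = Q·S₀ / (V·X) = 196 × 1230 / (901.7 × 2870) = 0.09316 g BOD₅·(g VSS·d)⁻¹.

F/M ≈ 0.0932 d⁻¹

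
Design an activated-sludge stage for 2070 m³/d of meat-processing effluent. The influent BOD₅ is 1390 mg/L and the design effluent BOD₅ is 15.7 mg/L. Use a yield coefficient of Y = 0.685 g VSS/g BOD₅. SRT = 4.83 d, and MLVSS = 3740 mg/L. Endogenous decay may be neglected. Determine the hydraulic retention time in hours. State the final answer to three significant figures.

Biomass mass balance (decay neglected): V·X = Y·Q·(S₀ − S)·θ_c, so V = 0.685 × 2070 × (1390 − 15.7) × 4.83 / 3740 = 2517 m³.
HRT = V/Q = 2517 m³ / 2070 m³·d⁻¹ = 1.216 d × 24 = 29.18 h.

τ ≈ 29.2 h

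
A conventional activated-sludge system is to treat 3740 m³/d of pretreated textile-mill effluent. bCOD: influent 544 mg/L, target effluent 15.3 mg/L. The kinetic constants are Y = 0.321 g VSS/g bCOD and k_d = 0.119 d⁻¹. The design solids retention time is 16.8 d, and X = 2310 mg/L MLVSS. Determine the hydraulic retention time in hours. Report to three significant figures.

τ ≈ 9.88 h

From the SRT design equation V = Y Q (S₀−S) θ_c / [X (1 + k_d θ_c)] = 0.321 × 3740 × (544 − 15.3) × 16.8 / [2310 × (1 + 0.119 × 16.8)] = 1.07×10^7 / 6928 = 1539 m³.
Hydraulic retention time τ = V/Q = 1539 / 3740 = 0.4115 d = 9.877 h.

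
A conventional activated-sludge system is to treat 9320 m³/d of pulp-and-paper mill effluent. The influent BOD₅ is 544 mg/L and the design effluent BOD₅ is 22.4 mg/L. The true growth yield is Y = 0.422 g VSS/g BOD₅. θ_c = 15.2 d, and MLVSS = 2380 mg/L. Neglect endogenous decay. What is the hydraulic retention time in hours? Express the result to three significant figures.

Biomass mass balance (decay neglected): V·X = Y·Q·(S₀ − S)·θ_c, so V = 0.422 × 9320 × (544 − 22.4) × 15.2 / 2380 = 13102 m³.
HRT = V/Q = 13102 m³ / 9320 m³·d⁻¹ = 1.406 d × 24 = 33.74 h.

τ ≈ 33.7 h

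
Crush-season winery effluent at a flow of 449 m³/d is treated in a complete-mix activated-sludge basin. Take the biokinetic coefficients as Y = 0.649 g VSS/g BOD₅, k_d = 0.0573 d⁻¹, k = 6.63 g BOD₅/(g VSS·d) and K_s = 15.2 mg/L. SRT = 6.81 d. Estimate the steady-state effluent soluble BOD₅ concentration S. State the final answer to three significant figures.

S ≈ 0.757 mg/L

From the Monod/SRT balance for a CMAS, S = K_s·(1+k_d θ_c)/[θ_c·(Y k − k_d) − 1] = 15.2 × (1 + 0.0573 × 6.81) / [6.81 × (0.649 × 6.63 − 0.0573) − 1] = 21.13 / 27.91 = 0.7571 mg/L.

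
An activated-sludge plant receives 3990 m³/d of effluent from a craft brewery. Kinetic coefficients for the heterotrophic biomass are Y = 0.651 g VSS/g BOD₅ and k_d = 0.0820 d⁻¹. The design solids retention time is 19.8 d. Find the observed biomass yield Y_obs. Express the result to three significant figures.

Y_obs ≈ 0.248 g VSS/g BOD₅

Observed yield with endogenous decay: Y_obs = Y / (1 + k_d·θ_c) = 0.651 / (1 + 0.0820 × 19.8) = 0.651 / 2.624 = 0.2481 g VSS/g BOD₅.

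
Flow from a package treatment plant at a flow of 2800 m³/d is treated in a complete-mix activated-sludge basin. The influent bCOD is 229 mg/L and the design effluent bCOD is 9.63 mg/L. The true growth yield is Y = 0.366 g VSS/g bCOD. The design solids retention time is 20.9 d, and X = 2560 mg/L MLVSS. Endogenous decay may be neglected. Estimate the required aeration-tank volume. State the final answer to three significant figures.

With k_d = 0 the design equation reduces to V = Y Q (S₀−S) θ_c / X = 0.366 × 2800 × (229 − 9.63) × 20.9 / 2560 = 1835 m³.

V ≈ 1840 m³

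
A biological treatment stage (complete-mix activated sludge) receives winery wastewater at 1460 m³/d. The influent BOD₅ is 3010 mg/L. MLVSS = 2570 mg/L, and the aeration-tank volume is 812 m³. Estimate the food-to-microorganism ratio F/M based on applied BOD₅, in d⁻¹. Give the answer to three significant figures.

F/M = applied load / biomass = Q·S₀/(V·X) = 1460 × 3010 / (812.0 × 2570) = 2.106 d⁻¹.

F/M ≈ 2.11 d⁻¹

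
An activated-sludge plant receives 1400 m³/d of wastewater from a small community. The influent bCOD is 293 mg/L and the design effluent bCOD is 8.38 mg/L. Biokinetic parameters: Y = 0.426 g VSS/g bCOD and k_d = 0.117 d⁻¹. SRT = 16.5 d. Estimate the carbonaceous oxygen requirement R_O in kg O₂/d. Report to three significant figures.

R_O ≈ 316 kg O₂/d

The observed yield is Y_obs = Y/(1 + k_d·θ_c) = 0.426 / (1 + 0.117 × 16.5) = 0.426 / 2.931 = 0.1454 g VSS per g bCOD removed.
Mass of bCOD removed per day: Q(S₀ − S) = 1400 × 284.6 g/m³ = 398.5 kg/d.
Net sludge production P_X = 0.1454 × 398.5 = 57.92 kg VSS/d.
R_O = Q·ΔS − 1.42 P_X = 398.5 − 82.25 = 316.2 kg O₂/d.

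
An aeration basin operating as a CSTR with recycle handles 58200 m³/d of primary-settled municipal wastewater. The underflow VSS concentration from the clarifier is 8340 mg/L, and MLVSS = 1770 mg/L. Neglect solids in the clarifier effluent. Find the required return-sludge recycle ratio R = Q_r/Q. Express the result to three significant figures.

R ≈ 0.269

R = Q_r/Q = X/(X_r − X) = 1770 / (8340 − 1770) = 0.2694.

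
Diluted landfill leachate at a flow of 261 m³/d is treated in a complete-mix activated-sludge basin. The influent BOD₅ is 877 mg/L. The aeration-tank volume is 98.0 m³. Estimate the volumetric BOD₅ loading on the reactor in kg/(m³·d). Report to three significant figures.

Volumetric loading L_v = Q·S₀ / V = 261 × 877 g/m³ / 98.00 m³ = 2336 g/(m³·d) = 2.336 kg BOD₅/(m³·d).

L_v ≈ 2.34 kg BOD₅/(m³·d)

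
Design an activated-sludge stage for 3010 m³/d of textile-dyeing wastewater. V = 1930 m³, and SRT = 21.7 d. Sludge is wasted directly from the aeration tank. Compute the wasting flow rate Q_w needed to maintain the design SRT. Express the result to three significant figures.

Q_w ≈ 88.9 m³/d

Wasting from the aeration tank: Q_w = V / θ_c = 1930 / 21.7 = 88.94 m³/d.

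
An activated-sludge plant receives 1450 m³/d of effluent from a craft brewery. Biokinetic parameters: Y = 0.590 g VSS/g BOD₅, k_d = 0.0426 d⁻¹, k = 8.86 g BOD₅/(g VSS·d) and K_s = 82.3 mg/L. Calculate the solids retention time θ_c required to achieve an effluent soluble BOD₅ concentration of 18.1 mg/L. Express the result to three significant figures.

From 1/θ_c = Y·k·S/(K_s + S) − k_d: Y·k·S/(K_s+S) = 0.590 × 8.86 × 18.1 / (82.3 + 18.1) = 0.9424 d⁻¹.
θ_c = 1/(μ − k_d) = 1/(0.9424 − 0.0426) = 1/0.8998 = 1.111 d.

θ_c ≈ 1.11 d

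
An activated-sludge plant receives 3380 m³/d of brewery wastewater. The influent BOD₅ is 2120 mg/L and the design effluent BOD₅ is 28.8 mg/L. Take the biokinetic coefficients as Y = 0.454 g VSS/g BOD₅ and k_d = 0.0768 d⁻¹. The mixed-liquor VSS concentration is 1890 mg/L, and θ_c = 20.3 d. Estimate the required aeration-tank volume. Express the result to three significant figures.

Rearranging the biomass balance for a CMAS with decay, V = Y·Q·ΔS·θ_c / [X·(1+k_d θ_c)] = 0.454 × 3380 × (2120 − 28.8) × 20.3 / [1890 × (1 + 0.0768 × 20.3)] = 6.51×10^7 / 4837 = 13469 m³.

V ≈ 13500 m³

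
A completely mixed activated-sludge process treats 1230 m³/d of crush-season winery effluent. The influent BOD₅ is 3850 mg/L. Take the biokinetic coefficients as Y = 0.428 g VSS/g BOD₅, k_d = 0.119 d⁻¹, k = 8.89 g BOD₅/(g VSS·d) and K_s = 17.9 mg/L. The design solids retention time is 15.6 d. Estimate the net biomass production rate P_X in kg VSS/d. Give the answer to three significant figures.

For a completely mixed reactor with recycle the Lawrence–McCarty relation gives S = K_s·(1 + k_d·θ_c) / [θ_c·(Y·k − k_d) − 1] = 17.9 × (1 + 0.119 × 15.6) / [15.6 × (0.428 × 8.89 − 0.119) − 1] = 51.13 / 56.50 = 0.9049 mg/L.
Correct the yield for decay: Y_obs = Y/(1 + k_d θ_c) = 0.428 / (1 + 0.119 × 15.6) = 0.428 / 2.856 = 0.1498.
Q·(S₀ − S) = 1230 × (3850 − 0.905) × 10⁻³ = 4734 kg/d removed.
Biomass produced: P_X = Y_obs·Q·ΔS = 0.1498 × 4734 ≈ 709.4 kg VSS/d.

P_X ≈ 709 kg VSS/d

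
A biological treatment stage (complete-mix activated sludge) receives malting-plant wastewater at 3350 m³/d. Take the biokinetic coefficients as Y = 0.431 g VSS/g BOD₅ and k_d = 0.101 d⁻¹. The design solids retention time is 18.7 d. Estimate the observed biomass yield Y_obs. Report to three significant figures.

Y_obs ≈ 0.149 g VSS/g BOD₅

The observed yield is Y_obs = Y/(1 + k_d·θ_c) = 0.431 / (1 + 0.101 × 18.7) = 0.431 / 2.889 = 0.1492 g VSS per g BOD₅ removed.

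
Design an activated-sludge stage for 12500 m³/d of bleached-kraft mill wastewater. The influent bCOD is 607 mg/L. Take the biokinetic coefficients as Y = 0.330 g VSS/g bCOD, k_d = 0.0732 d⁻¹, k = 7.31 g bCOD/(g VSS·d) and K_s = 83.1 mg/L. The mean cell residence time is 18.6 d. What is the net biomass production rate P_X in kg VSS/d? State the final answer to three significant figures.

Effluent substrate depends only on kinetics and SRT: S = K_s(1 + k_d θ_c) / [θ_c(Yk − k_d) − 1] = 83.1 × (1 + 0.0732 × 18.6) / [18.6 × (0.330 × 7.31 − 0.0732) − 1] = 196.2 / 42.51 = 4.617 mg/L.
Observed yield with endogenous decay: Y_obs = Y / (1 + k_d·θ_c) = 0.330 / (1 + 0.0732 × 18.6) = 0.330 / 2.362 = 0.1397 g VSS/g bCOD.
Substrate removed = Q·(S₀ − S) = 12500 m³/d × (607 − 4.62) g/m³ = 7.53×10^6 g/d = 7530 kg/d.
P_X = Y_obs · Q(S₀ − S) = 0.1397 × 7530 = 1052 kg VSS/d.

P_X ≈ 1050 kg VSS/d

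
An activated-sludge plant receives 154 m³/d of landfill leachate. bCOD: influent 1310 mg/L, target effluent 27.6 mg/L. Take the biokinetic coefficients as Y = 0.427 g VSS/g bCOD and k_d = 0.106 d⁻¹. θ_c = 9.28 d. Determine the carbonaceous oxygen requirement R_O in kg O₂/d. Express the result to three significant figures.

Y_obs = Y / (1 + k_d θ_c) = 0.427 / (1 + 0.106 × 9.28) = 0.427 / 1.984 = 0.2153.
Q·(S₀ − S) = 154 × (1310 − 27.6) × 10⁻³ = 197.5 kg/d removed.
P_X = Y_obs·Q·(S₀ − S) = 0.2153 × 197.5 = 42.51 kg VSS/d.
R_O = Q·ΔS − 1.42 P_X = 197.5 − 60.37 = 137.1 kg O₂/d.

R_O ≈ 137 kg O₂/d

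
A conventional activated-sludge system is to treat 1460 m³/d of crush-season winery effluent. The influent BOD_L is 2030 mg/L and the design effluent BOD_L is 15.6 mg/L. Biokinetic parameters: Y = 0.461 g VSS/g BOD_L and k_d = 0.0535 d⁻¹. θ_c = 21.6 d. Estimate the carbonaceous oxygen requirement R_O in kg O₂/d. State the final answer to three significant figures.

R_O ≈ 2050 kg O₂/d

Observed yield with endogenous decay: Y_obs = Y / (1 + k_d·θ_c) = 0.461 / (1 + 0.0535 × 21.6) = 0.461 / 2.156 = 0.2139 g VSS/g BOD_L.
Q·(S₀ − S) = 1460 × (2030 − 15.6) × 10⁻³ = 2941 kg/d removed.
Biomass synthesised: P_X = Y_obs × 2941 = 629.0 kg VSS/d.
Carbonaceous O₂ demand = substrate oxidised − cell-mass equivalent = 2941 − 1.42 × 629.0 = 2048 kg O₂/d.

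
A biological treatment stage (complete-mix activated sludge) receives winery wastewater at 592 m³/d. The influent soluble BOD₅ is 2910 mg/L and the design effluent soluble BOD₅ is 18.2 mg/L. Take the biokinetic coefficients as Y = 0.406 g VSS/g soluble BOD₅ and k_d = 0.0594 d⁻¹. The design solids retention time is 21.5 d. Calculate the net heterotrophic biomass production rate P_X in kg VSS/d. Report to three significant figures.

Correct the yield for decay: Y_obs = Y/(1 + k_d θ_c) = 0.406 / (1 + 0.0594 × 21.5) = 0.406 / 2.277 = 0.1783.
Q·(S₀ − S) = 592 × (2910 − 18.2) × 10⁻³ = 1712 kg/d removed.
P_X = Y_obs · Q(S₀ − S) = 0.1783 × 1712 = 305.2 kg VSS/d.

P_X ≈ 305 kg VSS/d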